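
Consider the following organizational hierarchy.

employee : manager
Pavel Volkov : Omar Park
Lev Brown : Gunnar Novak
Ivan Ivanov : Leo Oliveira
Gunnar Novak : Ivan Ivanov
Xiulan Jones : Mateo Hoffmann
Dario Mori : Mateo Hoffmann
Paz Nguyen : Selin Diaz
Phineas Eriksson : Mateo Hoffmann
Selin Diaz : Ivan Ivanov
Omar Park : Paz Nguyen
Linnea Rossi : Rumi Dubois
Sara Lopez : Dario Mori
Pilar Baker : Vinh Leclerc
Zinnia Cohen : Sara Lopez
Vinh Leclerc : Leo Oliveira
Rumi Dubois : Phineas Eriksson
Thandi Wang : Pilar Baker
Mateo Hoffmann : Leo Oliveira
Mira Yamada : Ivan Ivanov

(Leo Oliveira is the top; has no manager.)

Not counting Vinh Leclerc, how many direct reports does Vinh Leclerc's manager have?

2

Vinh Leclerc reports to Leo Oliveira. Leo Oliveira's other direct reports are Ivan Ivanov, Mateo Hoffmann — 2 peers.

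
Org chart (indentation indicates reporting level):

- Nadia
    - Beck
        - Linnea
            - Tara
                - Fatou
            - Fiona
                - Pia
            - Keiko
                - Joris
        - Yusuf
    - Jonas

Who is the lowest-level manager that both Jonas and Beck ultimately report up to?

Nadia

Jonas's chain of managers is Nadia. Beck's chain of managers is Nadia. The first manager that appears in both chains is Nadia.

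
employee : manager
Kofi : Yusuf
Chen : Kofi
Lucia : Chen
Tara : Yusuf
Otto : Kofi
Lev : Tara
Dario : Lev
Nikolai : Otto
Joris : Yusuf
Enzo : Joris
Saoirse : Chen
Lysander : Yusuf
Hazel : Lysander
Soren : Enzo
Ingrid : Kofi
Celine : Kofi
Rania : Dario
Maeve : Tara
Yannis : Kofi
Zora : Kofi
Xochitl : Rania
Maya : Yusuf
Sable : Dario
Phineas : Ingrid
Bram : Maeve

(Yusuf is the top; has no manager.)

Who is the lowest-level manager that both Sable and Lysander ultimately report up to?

Yusuf

Sable's chain of managers is Dario, Lev, Tara, Yusuf. Lysander's chain of managers is Yusuf. The first manager that appears in both chains is Yusuf.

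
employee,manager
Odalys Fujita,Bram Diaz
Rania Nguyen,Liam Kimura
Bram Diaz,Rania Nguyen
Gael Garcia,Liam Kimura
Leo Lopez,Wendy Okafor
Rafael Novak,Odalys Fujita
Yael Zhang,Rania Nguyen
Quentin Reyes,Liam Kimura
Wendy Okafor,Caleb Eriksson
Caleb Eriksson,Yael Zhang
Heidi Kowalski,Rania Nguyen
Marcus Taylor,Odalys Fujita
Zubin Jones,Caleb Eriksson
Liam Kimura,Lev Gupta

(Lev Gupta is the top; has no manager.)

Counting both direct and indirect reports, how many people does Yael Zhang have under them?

Yael Zhang directly manages Caleb Eriksson. Under Caleb Eriksson: Zubin Jones, Wendy Okafor, Leo Lopez (3). That's 4 in total.

4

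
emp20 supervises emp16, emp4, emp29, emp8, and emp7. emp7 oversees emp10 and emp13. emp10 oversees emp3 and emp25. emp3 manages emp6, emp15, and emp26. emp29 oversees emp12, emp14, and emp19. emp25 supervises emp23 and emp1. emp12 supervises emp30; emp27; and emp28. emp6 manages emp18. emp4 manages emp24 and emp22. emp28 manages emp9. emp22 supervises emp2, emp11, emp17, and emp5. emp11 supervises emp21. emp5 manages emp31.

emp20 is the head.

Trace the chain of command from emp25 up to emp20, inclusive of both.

emp25 reports to emp10. emp10 reports to emp7. emp7 reports to emp20. emp20 is at the top.

emp25 -> emp10 -> emp7 -> emp20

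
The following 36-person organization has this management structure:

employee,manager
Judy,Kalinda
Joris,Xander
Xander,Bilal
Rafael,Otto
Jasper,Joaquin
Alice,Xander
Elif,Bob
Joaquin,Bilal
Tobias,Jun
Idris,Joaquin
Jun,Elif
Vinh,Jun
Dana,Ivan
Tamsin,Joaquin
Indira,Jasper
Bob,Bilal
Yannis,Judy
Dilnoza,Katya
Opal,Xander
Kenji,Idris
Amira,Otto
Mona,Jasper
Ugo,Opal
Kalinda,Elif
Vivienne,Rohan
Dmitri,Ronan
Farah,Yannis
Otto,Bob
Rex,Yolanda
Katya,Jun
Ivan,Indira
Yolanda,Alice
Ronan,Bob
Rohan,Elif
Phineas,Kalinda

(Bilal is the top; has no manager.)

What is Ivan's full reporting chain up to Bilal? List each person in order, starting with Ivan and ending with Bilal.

Ivan reports to Indira. Indira reports to Jasper. Jasper reports to Joaquin. Joaquin reports to Bilal. Bilal is at the top.

Ivan -> Indira -> Jasper -> Joaquin -> Bilal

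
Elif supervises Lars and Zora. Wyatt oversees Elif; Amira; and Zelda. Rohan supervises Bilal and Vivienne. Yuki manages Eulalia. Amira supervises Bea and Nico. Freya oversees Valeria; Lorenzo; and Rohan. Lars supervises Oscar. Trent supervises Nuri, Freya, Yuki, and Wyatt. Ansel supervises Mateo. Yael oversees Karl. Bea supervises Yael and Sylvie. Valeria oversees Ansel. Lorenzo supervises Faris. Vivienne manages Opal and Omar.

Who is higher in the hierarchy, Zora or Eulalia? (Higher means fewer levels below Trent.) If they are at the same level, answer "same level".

Zora is 3 levels below Trent; Eulalia is 2. Eulalia is higher.

Eulalia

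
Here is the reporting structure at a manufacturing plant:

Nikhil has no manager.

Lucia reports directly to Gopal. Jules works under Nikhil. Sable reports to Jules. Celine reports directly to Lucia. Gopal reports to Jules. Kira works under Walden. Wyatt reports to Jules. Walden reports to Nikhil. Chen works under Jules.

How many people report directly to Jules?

4

Jules directly manages Sable, Wyatt, Gopal, Chen. That is 4 direct reports.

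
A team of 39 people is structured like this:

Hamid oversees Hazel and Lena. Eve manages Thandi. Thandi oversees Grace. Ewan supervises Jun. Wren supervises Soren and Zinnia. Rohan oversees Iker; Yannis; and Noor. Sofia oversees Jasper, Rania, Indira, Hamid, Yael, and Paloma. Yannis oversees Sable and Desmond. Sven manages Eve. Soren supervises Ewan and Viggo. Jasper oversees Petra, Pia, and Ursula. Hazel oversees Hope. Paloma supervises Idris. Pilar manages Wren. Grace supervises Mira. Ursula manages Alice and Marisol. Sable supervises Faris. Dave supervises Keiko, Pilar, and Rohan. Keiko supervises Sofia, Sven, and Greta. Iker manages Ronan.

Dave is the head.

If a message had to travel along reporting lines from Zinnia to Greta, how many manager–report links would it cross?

5

Zinnia is 3 levels below Dave, and Greta is 2 levels below Dave (their lowest common manager). The shortest path runs up from Zinnia to Dave and back down to Greta: 3 + 2 = 5 links.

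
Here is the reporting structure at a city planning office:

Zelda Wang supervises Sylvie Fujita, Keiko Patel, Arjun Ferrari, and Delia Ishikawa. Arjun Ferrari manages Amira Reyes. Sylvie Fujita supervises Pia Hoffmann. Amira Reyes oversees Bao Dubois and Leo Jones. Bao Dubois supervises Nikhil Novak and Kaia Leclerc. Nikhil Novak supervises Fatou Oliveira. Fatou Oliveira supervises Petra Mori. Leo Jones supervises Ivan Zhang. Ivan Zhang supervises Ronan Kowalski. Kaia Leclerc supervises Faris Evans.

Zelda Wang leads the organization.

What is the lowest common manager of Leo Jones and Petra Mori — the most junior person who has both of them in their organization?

Amira Reyes

Leo Jones's chain of managers is Amira Reyes, Arjun Ferrari, Zelda Wang. Petra Mori's chain of managers is Fatou Oliveira, Nikhil Novak, Bao Dubois, Amira Reyes, Arjun Ferrari, Zelda Wang. The first manager that appears in both chains is Amira Reyes.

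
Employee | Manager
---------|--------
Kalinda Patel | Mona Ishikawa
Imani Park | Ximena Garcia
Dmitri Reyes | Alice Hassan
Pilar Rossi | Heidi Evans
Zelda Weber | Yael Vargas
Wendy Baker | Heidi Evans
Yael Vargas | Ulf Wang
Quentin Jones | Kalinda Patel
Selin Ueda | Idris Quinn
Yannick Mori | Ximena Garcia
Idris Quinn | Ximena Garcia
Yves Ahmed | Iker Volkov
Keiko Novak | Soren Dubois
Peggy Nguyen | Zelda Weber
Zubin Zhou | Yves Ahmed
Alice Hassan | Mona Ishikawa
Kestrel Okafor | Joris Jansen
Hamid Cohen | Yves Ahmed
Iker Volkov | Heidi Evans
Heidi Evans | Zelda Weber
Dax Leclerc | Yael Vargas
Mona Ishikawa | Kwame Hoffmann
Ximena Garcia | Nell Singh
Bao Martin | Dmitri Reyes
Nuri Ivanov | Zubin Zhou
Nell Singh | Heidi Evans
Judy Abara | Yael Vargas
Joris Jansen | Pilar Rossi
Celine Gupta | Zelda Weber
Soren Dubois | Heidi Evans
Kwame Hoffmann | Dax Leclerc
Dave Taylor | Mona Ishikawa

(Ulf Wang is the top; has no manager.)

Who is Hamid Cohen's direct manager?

Yves Ahmed

Hamid Cohen reports directly to Yves Ahmed.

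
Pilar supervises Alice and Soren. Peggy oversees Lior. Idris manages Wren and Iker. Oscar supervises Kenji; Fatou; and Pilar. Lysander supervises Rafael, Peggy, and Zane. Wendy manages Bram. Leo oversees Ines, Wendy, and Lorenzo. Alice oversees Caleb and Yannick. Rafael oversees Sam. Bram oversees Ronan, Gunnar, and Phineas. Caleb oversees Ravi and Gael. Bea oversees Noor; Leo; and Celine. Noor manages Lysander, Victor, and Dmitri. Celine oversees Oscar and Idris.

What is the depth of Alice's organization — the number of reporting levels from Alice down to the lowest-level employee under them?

The longest chain under Alice runs Alice → Caleb → Gael, which is 2 levels below Alice.

2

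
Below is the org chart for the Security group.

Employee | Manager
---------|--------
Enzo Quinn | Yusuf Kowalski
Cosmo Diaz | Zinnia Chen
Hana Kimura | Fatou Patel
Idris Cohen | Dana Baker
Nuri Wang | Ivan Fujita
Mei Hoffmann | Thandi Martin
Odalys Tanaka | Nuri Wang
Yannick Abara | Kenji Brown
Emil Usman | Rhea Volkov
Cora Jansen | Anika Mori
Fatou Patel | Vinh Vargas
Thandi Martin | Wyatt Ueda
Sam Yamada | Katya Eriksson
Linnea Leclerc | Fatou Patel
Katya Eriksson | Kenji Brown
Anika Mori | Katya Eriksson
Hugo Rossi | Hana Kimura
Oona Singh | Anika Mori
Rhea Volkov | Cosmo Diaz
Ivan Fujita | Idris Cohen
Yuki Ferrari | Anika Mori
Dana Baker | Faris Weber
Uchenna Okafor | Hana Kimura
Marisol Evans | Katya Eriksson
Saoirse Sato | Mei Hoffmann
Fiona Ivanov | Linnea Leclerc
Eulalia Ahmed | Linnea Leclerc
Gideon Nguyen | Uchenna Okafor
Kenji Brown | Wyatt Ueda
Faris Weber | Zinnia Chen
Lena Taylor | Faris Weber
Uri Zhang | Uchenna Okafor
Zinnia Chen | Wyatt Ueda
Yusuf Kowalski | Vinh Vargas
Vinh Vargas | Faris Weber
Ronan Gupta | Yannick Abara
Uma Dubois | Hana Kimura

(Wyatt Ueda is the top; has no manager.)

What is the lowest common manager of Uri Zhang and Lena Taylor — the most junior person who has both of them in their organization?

Faris Weber

Uri Zhang's chain of managers is Uchenna Okafor, Hana Kimura, Fatou Patel, Vinh Vargas, Faris Weber, Zinnia Chen, Wyatt Ueda. Lena Taylor's chain of managers is Faris Weber, Zinnia Chen, Wyatt Ueda. The first manager that appears in both chains is Faris Weber.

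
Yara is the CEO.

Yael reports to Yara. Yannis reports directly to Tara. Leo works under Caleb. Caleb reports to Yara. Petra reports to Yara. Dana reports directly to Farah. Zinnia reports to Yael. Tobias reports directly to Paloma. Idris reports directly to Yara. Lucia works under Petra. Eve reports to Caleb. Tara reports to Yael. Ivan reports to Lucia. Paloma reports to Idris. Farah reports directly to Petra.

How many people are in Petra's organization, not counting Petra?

Petra directly manages Lucia, Farah. Under Lucia: Ivan (1). Under Farah: Dana (1). So Petra's organization is 2 direct reports plus everyone under them: 2 + 2 = 4.

4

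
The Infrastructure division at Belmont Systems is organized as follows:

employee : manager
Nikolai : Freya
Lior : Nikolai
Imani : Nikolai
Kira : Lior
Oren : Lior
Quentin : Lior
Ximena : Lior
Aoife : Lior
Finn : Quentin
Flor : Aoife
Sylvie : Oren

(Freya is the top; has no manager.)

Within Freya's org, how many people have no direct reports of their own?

The people in Freya's organization with no one reporting to them are Imani, Flor, Ximena, Finn, Sylvie, Kira. That is 6.

6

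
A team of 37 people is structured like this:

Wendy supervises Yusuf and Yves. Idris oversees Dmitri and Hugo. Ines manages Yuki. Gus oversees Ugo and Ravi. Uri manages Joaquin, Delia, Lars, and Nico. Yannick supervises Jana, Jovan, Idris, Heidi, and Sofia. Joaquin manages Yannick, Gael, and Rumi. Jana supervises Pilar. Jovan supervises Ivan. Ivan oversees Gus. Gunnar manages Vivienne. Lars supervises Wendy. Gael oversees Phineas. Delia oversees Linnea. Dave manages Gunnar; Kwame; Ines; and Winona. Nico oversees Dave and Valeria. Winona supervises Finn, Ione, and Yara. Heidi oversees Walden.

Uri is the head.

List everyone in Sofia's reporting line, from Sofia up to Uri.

Sofia reports to Yannick. Yannick reports to Joaquin. Joaquin reports to Uri. Uri is at the top.

Sofia -> Yannick -> Joaquin -> Uri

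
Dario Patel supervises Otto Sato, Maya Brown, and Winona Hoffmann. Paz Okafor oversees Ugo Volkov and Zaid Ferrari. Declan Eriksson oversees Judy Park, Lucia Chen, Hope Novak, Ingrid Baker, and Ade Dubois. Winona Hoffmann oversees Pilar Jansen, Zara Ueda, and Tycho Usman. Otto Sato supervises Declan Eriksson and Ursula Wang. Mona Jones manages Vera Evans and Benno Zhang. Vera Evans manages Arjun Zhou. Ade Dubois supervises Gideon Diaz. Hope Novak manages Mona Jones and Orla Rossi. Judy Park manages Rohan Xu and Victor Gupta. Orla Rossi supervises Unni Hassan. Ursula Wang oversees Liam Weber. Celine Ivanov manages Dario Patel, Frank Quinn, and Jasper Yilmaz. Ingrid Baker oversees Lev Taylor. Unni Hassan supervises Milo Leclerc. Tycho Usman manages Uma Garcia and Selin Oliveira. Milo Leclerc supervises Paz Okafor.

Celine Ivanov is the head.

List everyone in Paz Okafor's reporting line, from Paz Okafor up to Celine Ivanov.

Paz Okafor -> Milo Leclerc -> Unni Hassan -> Orla Rossi -> Hope Novak -> Declan Eriksson -> Otto Sato -> Dario Patel -> Celine Ivanov

Paz Okafor reports to Milo Leclerc. Milo Leclerc reports to Unni Hassan. Unni Hassan reports to Orla Rossi. Orla Rossi reports to Hope Novak. Hope Novak reports to Declan Eriksson. Declan Eriksson reports to Otto Sato. Otto Sato reports to Dario Patel. Dario Patel reports to Celine Ivanov. Celine Ivanov is at the top.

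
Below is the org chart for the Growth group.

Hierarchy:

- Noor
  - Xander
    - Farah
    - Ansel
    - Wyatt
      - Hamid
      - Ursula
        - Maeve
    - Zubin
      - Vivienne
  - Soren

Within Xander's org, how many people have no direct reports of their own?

5

The people in Xander's organization with no one reporting to them are Vivienne, Maeve, Hamid, Ansel, Farah. That is 5.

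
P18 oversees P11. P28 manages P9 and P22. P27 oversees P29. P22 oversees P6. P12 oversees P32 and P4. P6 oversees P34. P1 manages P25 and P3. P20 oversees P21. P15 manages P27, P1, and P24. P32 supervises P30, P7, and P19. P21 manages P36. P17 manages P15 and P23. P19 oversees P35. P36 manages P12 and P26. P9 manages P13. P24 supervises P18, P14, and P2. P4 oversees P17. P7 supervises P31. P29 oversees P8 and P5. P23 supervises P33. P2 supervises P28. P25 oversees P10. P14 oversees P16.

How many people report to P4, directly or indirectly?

24

P4 directly manages P17. Under P17: P23, P33, P15, P27, P29, P5, P8, P24, P14, P16, P2, P28, P22, P6, P34, P9, P13, P18, P11, P1, P25, P10, P3 (23). That's 24 in total.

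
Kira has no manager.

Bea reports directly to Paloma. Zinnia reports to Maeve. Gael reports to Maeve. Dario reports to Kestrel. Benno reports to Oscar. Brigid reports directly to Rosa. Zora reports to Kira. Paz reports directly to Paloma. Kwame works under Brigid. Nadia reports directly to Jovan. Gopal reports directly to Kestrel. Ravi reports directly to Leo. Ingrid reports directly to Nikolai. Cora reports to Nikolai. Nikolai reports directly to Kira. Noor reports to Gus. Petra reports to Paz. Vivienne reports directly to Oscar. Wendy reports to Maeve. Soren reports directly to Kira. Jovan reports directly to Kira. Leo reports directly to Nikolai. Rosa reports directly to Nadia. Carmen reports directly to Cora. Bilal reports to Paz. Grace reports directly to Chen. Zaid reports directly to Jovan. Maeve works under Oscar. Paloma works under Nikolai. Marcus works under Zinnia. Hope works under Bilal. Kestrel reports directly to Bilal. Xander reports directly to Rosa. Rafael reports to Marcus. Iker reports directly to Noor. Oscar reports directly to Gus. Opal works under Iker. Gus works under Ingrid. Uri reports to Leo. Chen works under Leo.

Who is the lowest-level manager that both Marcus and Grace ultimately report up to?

Marcus's chain of managers is Zinnia, Maeve, Oscar, Gus, Ingrid, Nikolai, Kira. Grace's chain of managers is Chen, Leo, Nikolai, Kira. The first manager that appears in both chains is Nikolai.

Nikolai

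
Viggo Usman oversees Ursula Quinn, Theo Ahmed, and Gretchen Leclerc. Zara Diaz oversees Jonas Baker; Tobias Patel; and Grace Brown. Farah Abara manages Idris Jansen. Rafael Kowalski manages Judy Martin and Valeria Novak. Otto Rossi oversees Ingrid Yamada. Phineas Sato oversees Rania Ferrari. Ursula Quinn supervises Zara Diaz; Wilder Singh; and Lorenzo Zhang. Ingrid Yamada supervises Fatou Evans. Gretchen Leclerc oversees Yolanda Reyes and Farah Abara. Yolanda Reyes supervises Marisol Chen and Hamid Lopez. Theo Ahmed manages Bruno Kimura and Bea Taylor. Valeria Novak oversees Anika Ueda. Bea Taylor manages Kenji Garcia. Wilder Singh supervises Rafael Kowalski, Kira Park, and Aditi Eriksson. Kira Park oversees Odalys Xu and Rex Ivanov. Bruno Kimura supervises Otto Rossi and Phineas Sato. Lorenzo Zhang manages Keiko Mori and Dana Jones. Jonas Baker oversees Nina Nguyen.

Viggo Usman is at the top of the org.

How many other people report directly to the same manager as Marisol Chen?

1

Marisol Chen reports to Yolanda Reyes. Yolanda Reyes's other direct reports are Hamid Lopez — 1 peer.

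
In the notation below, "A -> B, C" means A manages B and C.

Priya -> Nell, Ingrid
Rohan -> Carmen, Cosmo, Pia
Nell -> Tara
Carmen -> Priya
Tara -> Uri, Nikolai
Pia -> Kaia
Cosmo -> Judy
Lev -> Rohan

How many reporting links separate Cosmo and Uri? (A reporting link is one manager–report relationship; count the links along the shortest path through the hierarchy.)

6

Cosmo is 1 level below Rohan, and Uri is 5 levels below Rohan (their lowest common manager). The shortest path runs up from Cosmo to Rohan and back down to Uri: 1 + 5 = 6 links.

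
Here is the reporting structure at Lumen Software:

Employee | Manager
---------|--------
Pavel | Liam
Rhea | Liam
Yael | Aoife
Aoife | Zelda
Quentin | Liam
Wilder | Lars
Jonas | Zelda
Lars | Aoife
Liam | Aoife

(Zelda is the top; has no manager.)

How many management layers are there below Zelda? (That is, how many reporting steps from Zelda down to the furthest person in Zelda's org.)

The longest chain under Zelda runs Zelda → Aoife → Liam → Quentin, which is 3 levels below Zelda.

3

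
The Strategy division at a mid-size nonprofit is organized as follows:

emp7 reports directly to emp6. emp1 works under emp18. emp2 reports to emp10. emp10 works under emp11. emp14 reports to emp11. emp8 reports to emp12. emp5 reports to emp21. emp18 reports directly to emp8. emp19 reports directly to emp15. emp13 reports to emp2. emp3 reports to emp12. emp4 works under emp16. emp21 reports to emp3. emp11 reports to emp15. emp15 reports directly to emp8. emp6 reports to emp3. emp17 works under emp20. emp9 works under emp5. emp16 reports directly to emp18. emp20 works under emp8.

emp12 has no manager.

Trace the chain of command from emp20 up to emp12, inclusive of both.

emp20 -> emp8 -> emp12

emp20 reports to emp8. emp8 reports to emp12. emp12 is at the top.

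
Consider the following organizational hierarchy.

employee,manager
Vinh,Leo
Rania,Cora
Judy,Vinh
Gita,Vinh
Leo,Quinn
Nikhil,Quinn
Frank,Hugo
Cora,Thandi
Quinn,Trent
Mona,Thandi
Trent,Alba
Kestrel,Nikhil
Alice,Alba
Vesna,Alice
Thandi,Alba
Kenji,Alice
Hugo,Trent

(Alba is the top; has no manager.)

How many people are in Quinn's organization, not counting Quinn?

6

Quinn directly manages Leo, Nikhil. Under Leo: Vinh, Gita, Judy (3). Under Nikhil: Kestrel (1). So Quinn's organization is 2 direct reports plus everyone under them: 4 + 2 = 6.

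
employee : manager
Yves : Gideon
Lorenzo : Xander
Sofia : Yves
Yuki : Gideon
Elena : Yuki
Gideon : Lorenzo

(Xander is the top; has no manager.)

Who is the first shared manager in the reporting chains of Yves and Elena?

Gideon

Yves's chain of managers is Gideon, Lorenzo, Xander. Elena's chain of managers is Yuki, Gideon, Lorenzo, Xander. The first manager that appears in both chains is Gideon.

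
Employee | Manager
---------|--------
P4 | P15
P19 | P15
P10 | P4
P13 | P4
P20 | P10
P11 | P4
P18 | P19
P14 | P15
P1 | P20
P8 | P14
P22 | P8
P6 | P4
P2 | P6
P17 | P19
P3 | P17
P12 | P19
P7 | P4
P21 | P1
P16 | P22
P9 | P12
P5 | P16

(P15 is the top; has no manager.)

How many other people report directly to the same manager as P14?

P14 reports to P15. P15's other direct reports are P4, P19 — 2 peers.

2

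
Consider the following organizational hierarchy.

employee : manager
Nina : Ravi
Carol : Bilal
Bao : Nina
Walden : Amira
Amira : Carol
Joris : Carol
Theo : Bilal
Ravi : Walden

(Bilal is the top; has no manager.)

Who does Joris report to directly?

Carol

Joris reports directly to Carol.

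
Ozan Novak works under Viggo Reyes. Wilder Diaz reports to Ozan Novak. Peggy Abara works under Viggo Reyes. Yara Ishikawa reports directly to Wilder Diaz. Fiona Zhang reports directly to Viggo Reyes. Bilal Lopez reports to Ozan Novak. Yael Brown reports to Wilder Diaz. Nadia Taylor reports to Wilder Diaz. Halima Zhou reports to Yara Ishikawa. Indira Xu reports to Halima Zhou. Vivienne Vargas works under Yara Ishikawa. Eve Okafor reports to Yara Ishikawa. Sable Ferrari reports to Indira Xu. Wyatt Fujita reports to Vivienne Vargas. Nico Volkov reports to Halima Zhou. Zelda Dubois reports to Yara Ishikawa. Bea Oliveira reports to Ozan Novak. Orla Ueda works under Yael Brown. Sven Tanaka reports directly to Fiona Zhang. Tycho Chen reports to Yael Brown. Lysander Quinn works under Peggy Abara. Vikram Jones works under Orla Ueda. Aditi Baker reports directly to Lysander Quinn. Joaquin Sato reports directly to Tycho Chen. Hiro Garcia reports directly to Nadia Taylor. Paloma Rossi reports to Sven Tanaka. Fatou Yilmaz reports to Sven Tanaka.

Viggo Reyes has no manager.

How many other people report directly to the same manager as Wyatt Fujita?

Wyatt Fujita reports to Vivienne Vargas, and Vivienne Vargas has no other direct reports. Wyatt Fujita has 0 peers.

0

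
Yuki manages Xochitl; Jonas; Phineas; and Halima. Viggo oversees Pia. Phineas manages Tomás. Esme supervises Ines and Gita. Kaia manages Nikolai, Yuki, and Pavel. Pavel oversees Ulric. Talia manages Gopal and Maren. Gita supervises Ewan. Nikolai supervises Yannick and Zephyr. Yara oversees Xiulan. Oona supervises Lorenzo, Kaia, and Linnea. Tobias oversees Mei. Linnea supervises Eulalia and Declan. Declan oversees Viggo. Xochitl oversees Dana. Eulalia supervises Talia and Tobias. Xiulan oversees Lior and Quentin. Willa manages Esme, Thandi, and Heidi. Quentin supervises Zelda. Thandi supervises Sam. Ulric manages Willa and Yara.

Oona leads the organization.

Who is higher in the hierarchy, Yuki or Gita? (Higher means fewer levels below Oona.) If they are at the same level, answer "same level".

Yuki

Yuki is 2 levels below Oona; Gita is 6. Yuki is higher.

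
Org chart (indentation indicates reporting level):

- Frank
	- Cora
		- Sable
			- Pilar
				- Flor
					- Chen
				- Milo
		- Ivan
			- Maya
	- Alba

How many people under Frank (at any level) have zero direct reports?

The people in Frank's organization with no one reporting to them are Alba, Maya, Milo, Chen. That is 4.

4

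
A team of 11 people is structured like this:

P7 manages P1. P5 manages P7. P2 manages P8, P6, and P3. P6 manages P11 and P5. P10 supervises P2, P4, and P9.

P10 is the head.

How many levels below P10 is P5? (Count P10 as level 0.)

3

Chain from P5 up to P10: P5 → P6 → P2 → P10. That is 3 steps up, so P5 is 3 levels below P10.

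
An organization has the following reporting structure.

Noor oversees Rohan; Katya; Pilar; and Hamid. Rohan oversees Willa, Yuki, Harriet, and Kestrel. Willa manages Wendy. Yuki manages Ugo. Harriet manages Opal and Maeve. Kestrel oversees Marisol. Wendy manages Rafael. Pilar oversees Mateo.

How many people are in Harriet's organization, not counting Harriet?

Harriet directly manages Opal, Maeve. Opal has no reports. Maeve has no reports. So Harriet's organization is 2 direct reports plus everyone under them: 1 + 1 = 2.

2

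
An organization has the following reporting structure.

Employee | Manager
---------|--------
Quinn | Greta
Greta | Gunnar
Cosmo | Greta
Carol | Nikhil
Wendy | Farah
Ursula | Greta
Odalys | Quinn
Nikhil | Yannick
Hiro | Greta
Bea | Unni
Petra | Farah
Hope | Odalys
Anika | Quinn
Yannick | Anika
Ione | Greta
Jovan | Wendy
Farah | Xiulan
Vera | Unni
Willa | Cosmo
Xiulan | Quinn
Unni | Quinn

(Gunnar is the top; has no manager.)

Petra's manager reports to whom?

Xiulan

Petra reports to Farah, and Farah reports to Xiulan. So Petra's skip-level manager is Xiulan.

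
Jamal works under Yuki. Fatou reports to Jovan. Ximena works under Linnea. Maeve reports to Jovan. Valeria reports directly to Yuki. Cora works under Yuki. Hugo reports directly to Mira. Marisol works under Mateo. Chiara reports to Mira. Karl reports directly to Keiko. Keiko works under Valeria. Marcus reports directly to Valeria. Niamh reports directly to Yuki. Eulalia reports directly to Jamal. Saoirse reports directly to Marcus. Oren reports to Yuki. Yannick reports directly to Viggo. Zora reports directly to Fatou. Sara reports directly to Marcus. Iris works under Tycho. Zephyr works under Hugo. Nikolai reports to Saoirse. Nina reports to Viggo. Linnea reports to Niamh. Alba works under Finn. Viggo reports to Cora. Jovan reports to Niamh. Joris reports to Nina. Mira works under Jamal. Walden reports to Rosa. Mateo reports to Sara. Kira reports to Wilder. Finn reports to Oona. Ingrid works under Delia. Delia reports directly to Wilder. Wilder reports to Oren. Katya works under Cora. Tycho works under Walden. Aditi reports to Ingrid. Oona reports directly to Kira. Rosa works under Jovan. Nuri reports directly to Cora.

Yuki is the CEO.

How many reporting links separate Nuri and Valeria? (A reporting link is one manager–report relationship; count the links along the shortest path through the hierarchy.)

Nuri is 2 levels below Yuki, and Valeria is 1 level below Yuki (their lowest common manager). The shortest path runs up from Nuri to Yuki and back down to Valeria: 2 + 1 = 3 links.

3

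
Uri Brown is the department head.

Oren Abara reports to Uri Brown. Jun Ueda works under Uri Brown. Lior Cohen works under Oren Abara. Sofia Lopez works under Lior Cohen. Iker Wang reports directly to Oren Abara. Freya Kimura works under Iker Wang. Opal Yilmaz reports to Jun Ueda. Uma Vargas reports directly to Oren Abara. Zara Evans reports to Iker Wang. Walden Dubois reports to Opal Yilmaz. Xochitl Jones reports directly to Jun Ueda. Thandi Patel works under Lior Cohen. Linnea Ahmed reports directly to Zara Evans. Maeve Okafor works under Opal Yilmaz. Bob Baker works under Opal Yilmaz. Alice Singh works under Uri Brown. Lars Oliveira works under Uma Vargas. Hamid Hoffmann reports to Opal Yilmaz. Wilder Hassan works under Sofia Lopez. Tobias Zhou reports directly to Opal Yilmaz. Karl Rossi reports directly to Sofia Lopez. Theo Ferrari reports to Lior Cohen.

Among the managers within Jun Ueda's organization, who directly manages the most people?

Direct-report counts within Jun Ueda's organization: Jun Ueda has 2; Opal Yilmaz has 5. The largest is 5, held by Opal Yilmaz.

Opal Yilmaz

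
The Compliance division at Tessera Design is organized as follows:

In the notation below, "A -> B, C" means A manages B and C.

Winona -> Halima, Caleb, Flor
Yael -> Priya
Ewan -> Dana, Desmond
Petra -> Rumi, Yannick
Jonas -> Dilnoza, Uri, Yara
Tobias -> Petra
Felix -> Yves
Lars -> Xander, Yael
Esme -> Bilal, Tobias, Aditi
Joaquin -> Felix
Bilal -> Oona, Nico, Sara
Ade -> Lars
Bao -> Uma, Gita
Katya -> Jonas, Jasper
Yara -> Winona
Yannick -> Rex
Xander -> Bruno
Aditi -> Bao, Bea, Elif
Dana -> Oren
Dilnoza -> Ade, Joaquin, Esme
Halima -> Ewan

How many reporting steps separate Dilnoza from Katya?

Chain from Dilnoza up to Katya: Dilnoza → Jonas → Katya. That is 2 steps up, so Dilnoza is 2 levels below Katya.

2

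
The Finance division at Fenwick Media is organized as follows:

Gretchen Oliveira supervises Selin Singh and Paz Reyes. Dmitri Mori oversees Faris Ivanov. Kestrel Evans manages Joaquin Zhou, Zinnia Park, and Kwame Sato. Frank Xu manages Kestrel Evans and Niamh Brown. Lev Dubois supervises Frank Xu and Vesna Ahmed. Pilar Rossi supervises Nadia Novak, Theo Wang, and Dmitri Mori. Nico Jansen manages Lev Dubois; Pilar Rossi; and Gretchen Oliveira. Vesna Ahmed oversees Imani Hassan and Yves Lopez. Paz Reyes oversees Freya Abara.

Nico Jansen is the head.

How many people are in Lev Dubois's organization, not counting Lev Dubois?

9

Lev Dubois directly manages Vesna Ahmed, Frank Xu. Under Vesna Ahmed: Imani Hassan, Yves Lopez (2). Under Frank Xu: Niamh Brown, Kestrel Evans, Zinnia Park, Joaquin Zhou, Kwame Sato (5). So Lev Dubois's organization is 2 direct reports plus everyone under them: 3 + 6 = 9.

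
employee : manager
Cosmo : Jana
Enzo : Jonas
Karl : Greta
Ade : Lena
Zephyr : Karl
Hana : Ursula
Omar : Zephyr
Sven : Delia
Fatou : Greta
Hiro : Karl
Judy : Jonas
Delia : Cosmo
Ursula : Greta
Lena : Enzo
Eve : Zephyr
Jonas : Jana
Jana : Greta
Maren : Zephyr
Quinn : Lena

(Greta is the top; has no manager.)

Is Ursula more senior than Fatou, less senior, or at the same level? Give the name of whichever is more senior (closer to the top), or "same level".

Both Ursula and Fatou are 1 level below Greta.

same level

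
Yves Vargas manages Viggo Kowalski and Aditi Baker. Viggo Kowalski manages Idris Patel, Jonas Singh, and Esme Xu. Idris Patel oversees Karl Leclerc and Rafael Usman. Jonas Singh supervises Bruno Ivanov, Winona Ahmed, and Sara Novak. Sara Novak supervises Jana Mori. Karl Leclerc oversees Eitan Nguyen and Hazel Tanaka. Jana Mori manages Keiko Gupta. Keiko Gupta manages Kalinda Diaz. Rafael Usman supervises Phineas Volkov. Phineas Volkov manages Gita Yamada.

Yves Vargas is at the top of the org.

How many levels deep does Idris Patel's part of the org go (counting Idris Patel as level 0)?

The longest chain under Idris Patel runs Idris Patel → Rafael Usman → Phineas Volkov → Gita Yamada, which is 3 levels below Idris Patel.

3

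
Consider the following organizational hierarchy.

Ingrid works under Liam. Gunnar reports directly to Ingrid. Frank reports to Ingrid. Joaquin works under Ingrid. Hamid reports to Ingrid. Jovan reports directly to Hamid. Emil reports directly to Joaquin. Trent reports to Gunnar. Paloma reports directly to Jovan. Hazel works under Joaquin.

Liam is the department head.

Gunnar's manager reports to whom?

Liam

Gunnar reports to Ingrid, and Ingrid reports to Liam. So Gunnar's skip-level manager is Liam.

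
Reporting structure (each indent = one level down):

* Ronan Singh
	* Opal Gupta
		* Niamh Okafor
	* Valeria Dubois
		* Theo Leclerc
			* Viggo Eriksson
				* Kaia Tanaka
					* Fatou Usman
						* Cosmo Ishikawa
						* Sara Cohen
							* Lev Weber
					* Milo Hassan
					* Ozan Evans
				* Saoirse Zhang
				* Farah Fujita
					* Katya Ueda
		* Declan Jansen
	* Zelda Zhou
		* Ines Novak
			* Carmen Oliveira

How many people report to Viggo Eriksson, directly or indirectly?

Viggo Eriksson directly manages Kaia Tanaka, Saoirse Zhang, Farah Fujita. Under Kaia Tanaka: Ozan Evans, Milo Hassan, Fatou Usman, Sara Cohen, Lev Weber, Cosmo Ishikawa (6). Saoirse Zhang has no reports. Under Farah Fujita: Katya Ueda (1). So Viggo Eriksson's organization is 3 direct reports plus everyone under them: 7 + 1 + 2 = 10.

10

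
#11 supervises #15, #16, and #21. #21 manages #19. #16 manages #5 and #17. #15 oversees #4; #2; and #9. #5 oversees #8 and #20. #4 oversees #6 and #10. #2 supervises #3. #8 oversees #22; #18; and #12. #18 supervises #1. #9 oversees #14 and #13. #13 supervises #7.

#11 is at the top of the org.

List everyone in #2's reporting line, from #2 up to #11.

#2 -> #15 -> #11

#2 reports to #15. #15 reports to #11. #11 is at the top.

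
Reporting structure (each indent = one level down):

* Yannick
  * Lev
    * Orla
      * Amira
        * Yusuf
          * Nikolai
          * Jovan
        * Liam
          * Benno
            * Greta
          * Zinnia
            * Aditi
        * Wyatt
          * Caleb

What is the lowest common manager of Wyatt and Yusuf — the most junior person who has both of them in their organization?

Wyatt's chain of managers is Amira, Orla, Lev, Yannick. Yusuf's chain of managers is Amira, Orla, Lev, Yannick. The first manager that appears in both chains is Amira.

Amira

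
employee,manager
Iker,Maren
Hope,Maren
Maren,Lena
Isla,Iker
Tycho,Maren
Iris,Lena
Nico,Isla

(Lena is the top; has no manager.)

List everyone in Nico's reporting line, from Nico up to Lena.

Nico reports to Isla. Isla reports to Iker. Iker reports to Maren. Maren reports to Lena. Lena is at the top.

Nico -> Isla -> Iker -> Maren -> Lena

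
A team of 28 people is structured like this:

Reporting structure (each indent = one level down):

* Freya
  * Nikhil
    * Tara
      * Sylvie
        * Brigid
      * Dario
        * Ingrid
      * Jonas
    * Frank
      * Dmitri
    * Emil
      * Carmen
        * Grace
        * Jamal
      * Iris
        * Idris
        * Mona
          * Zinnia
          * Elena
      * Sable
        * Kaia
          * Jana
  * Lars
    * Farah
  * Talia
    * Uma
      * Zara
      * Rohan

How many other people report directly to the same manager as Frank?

2

Frank reports to Nikhil. Nikhil's other direct reports are Tara, Emil — 2 peers.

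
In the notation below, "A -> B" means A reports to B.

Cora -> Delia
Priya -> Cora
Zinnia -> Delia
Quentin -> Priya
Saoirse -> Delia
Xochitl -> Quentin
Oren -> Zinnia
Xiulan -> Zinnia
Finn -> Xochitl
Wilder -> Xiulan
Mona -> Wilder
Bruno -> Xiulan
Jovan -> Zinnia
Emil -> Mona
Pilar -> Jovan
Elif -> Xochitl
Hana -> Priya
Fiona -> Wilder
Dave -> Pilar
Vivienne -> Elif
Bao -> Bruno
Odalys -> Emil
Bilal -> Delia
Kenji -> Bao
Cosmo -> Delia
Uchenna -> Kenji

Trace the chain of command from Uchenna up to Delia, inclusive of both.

Uchenna reports to Kenji. Kenji reports to Bao. Bao reports to Bruno. Bruno reports to Xiulan. Xiulan reports to Zinnia. Zinnia reports to Delia. Delia is at the top.

Uchenna -> Kenji -> Bao -> Bruno -> Xiulan -> Zinnia -> Delia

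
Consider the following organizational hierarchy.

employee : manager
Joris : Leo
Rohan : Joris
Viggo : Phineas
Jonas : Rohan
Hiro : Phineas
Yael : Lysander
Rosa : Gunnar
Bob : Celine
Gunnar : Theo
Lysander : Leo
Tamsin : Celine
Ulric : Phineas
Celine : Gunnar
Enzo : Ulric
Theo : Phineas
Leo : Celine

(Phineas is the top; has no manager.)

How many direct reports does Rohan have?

Rohan directly manages Jonas. That is 1 direct report.

1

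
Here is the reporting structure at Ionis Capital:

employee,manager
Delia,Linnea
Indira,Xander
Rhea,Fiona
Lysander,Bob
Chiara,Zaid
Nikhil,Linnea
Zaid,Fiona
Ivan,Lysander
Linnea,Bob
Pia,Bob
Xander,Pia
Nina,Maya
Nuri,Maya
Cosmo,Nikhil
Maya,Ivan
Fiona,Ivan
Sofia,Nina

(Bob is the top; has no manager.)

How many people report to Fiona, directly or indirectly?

3

Fiona directly manages Zaid, Rhea. Under Zaid: Chiara (1). Rhea has no reports. So Fiona's organization is 2 direct reports plus everyone under them: 2 + 1 = 3.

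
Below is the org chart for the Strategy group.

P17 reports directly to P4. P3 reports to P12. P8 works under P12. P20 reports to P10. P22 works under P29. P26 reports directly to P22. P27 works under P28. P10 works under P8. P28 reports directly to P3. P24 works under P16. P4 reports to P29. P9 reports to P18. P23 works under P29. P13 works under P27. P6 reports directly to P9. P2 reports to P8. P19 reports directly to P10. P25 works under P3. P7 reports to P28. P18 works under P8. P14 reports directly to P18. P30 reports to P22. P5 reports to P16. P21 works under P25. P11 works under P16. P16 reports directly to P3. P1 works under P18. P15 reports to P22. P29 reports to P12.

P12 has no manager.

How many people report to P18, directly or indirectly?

4

P18 directly manages P9, P1, P14. Under P9: P6 (1). P1 has no reports. P14 has no reports. So P18's organization is 3 direct reports plus everyone under them: 2 + 1 + 1 = 4.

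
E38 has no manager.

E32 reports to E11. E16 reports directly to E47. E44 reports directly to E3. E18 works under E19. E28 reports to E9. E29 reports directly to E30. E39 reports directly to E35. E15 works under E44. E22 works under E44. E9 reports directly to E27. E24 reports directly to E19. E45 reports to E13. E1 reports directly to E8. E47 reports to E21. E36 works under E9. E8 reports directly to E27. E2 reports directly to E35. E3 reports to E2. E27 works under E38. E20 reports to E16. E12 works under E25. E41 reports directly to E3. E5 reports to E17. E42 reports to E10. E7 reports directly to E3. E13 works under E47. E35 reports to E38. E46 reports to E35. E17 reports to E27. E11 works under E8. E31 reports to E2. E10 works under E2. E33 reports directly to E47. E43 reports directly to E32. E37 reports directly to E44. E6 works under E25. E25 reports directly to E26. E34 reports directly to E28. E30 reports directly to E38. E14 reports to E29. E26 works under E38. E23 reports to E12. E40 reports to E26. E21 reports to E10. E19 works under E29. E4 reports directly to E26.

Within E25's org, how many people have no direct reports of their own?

2

The people in E25's organization with no one reporting to them are E23, E6. That is 2.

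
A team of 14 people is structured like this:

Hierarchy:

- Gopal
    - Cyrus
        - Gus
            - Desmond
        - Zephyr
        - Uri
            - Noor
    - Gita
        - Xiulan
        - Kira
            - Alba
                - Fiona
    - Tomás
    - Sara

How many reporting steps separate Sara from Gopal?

Chain from Sara up to Gopal: Sara → Gopal. That is 1 step up, so Sara is 1 level below Gopal.

1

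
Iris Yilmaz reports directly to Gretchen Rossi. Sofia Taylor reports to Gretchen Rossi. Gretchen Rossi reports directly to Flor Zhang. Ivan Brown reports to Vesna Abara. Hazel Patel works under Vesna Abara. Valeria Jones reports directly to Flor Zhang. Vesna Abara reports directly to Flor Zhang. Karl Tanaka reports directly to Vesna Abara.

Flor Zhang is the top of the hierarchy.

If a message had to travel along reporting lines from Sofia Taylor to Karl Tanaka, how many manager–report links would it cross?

Sofia Taylor is 2 levels below Flor Zhang, and Karl Tanaka is 2 levels below Flor Zhang (their lowest common manager). The shortest path runs up from Sofia Taylor to Flor Zhang and back down to Karl Tanaka: 2 + 2 = 4 links.

4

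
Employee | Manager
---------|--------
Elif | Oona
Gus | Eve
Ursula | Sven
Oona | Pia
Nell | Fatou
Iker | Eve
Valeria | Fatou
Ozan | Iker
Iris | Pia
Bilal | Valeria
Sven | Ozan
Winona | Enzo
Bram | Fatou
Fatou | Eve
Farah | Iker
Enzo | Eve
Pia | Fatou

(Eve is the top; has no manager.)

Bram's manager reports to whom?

Eve

Bram reports to Fatou, and Fatou reports to Eve. So Bram's skip-level manager is Eve.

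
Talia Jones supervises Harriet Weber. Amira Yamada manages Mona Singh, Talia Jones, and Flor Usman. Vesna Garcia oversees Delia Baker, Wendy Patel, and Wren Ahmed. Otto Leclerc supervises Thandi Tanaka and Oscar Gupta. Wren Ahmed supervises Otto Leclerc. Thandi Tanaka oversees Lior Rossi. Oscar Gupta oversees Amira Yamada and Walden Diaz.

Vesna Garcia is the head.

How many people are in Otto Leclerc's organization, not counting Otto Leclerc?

Otto Leclerc directly manages Thandi Tanaka, Oscar Gupta. Under Thandi Tanaka: Lior Rossi (1). Under Oscar Gupta: Walden Diaz, Amira Yamada, Flor Usman, Talia Jones, Harriet Weber, Mona Singh (6). So Otto Leclerc's organization is 2 direct reports plus everyone under them: 2 + 7 = 9.

9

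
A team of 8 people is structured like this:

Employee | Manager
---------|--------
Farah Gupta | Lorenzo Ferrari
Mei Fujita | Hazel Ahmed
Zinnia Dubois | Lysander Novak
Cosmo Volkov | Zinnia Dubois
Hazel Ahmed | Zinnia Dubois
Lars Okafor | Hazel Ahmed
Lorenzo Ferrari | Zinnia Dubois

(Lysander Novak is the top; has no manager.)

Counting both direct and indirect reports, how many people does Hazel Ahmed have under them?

2

Hazel Ahmed directly manages Lars Okafor, Mei Fujita. Lars Okafor has no reports. Mei Fujita has no reports. So Hazel Ahmed's organization is 2 direct reports plus everyone under them: 1 + 1 = 2.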